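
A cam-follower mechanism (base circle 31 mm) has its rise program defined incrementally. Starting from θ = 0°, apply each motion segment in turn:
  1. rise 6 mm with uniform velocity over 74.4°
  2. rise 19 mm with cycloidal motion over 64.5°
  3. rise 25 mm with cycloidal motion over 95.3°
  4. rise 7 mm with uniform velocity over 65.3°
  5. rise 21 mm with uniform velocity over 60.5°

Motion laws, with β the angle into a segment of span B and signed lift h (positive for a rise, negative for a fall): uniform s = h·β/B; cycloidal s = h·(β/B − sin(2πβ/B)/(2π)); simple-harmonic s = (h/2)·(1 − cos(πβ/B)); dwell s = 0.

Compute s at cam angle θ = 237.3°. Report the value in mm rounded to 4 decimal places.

seg 1 [0°–74.4°] uniform, h=6: full span → s += 6 → s = 6.0000
seg 2 [74.4°–138.9°] cycloidal, h=19: full span → s += 19 → s = 25.0000
seg 3 [138.9°–234.2°] cycloidal, h=25: full span → s += 25 → s = 50.0000
seg 4 [234.2°–299.5°] uniform, h=7: θ=237.3° here. β=3.1, B=65.3. 7·3.1/65.3 = 0.3323 → s = 50.3323

50.3323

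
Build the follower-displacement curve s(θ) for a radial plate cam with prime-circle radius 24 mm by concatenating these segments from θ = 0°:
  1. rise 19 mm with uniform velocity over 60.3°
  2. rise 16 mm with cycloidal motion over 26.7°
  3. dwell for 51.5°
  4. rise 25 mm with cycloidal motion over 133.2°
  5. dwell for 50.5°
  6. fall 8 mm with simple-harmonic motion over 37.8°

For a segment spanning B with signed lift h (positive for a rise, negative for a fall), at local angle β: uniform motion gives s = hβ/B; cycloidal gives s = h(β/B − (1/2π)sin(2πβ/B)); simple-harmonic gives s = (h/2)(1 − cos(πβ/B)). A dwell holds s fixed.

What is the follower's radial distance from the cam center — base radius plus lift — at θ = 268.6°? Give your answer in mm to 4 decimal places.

seg 1 [0°–60.3°] uniform, h=19: full span → s += 19 → s = 19.0000
seg 2 [60.3°–87°] cycloidal, h=16: full span → s += 16 → s = 35.0000
seg 3 [87°–138.5°] dwell: s stays 35.0000
seg 4 [138.5°–271.7°] cycloidal, h=25: θ=268.6° here. β=130.1, B=133.2. 25·(0.9767 − sin(2π·0.9767)/(2π)) = 24.9979 → s = 59.9979
radial distance = base radius + s = 24 + 59.9979 = 83.9979

83.9979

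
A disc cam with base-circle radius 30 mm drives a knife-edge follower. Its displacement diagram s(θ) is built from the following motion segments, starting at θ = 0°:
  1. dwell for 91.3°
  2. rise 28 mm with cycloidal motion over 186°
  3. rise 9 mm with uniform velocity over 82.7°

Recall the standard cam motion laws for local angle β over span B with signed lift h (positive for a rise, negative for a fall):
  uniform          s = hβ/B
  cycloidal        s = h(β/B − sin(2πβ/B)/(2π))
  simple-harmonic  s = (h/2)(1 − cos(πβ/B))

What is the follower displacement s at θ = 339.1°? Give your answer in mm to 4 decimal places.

seg 1 [0°–91.3°] dwell: s stays 0.0000
seg 2 [91.3°–277.3°] cycloidal, h=28: full span → s += 28 → s = 28.0000
seg 3 [277.3°–360°] uniform, h=9: θ=339.1° here. β=61.8, B=82.7. 9·61.8/82.7 = 6.7255 → s = 34.7255

34.7255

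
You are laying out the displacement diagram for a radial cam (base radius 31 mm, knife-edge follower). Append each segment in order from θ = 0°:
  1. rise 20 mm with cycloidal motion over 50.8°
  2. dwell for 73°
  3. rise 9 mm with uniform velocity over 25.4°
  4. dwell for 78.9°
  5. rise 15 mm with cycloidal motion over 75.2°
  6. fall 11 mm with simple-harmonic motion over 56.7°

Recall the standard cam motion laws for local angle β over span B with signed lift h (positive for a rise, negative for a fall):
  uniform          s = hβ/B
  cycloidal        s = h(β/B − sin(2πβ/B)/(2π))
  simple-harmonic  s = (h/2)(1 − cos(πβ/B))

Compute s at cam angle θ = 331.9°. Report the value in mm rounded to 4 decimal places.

seg 1 [0°–50.8°] cycloidal, h=20: full span → s += 20 → s = 20.0000
seg 2 [50.8°–123.8°] dwell: s stays 20.0000
seg 3 [123.8°–149.2°] uniform, h=9: full span → s += 9 → s = 29.0000
seg 4 [149.2°–228.1°] dwell: s stays 29.0000
seg 5 [228.1°–303.3°] cycloidal, h=15: full span → s += 15 → s = 44.0000
seg 6 [303.3°–360°] simple-harmonic, h=-11: θ=331.9° here. β=28.6, B=56.7. -11/2·(1 − cos(π·0.5044)) = -5.5762 → s = 38.4238

38.4238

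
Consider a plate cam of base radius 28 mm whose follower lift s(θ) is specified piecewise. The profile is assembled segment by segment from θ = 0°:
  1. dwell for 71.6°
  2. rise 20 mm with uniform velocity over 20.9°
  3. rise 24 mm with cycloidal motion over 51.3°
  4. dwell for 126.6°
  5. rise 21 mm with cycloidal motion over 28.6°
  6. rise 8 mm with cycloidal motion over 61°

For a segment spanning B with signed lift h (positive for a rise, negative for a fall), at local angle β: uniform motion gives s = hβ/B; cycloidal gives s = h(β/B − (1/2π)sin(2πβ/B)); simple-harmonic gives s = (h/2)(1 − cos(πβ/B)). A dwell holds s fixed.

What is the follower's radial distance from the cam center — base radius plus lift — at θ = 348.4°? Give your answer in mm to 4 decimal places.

seg 1 [0°–71.6°] dwell: s stays 0.0000
seg 2 [71.6°–92.5°] uniform, h=20: full span → s += 20 → s = 20.0000
seg 3 [92.5°–143.8°] cycloidal, h=24: full span → s += 24 → s = 44.0000
seg 4 [143.8°–270.4°] dwell: s stays 44.0000
seg 5 [270.4°–299°] cycloidal, h=21: full span → s += 21 → s = 65.0000
seg 6 [299°–360°] cycloidal, h=8: θ=348.4° here. β=49.4, B=61. 8·(0.8098 − sin(2π·0.8098)/(2π)) = 7.6630 → s = 72.6630
radial distance = base radius + s = 28 + 72.6630 = 100.6630

100.6630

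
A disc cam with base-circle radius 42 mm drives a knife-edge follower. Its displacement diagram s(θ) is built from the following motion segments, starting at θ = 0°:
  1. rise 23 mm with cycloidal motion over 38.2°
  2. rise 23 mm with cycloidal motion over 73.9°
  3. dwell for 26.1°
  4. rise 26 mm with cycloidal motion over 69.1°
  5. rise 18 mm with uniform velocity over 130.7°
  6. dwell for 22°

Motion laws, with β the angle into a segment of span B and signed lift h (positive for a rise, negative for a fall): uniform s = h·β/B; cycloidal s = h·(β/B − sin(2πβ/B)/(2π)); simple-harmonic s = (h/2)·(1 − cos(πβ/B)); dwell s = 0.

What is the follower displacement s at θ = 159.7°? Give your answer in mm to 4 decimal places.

seg 1 [0°–38.2°] cycloidal, h=23: full span → s += 23 → s = 23.0000
seg 2 [38.2°–112.1°] cycloidal, h=23: full span → s += 23 → s = 46.0000
seg 3 [112.1°–138.2°] dwell: s stays 46.0000
seg 4 [138.2°–207.3°] cycloidal, h=26: θ=159.7° here. β=21.5, B=69.1. 26·(0.3111 − sin(2π·0.3111)/(2π)) = 4.2533 → s = 50.2533

50.2533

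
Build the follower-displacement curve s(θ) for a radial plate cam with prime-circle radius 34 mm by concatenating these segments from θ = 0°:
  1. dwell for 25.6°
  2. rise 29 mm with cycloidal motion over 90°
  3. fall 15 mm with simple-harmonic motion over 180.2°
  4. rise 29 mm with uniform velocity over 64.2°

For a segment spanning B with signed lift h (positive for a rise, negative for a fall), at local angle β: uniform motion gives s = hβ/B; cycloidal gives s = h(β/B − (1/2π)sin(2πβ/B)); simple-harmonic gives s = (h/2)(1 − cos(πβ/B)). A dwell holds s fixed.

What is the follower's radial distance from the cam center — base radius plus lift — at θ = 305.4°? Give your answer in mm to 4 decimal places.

seg 1 [0°–25.6°] dwell: s stays 0.0000
seg 2 [25.6°–115.6°] cycloidal, h=29: full span → s += 29 → s = 29.0000
seg 3 [115.6°–295.8°] simple-harmonic, h=-15: full span → s += -15 → s = 14.0000
seg 4 [295.8°–360°] uniform, h=29: θ=305.4° here. β=9.6, B=64.2. 29·9.6/64.2 = 4.3364 → s = 18.3364
radial distance = base radius + s = 34 + 18.3364 = 52.3364

52.3364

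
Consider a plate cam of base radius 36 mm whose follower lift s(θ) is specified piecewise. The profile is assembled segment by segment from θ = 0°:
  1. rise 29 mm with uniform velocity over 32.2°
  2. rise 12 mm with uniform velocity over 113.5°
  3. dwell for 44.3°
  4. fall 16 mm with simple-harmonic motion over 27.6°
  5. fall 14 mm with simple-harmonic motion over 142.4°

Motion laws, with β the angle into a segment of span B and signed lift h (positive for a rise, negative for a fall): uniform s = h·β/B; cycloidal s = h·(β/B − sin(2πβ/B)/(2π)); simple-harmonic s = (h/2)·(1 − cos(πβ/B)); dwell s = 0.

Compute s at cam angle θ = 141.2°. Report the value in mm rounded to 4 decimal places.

seg 1 [0°–32.2°] uniform, h=29: full span → s += 29 → s = 29.0000
seg 2 [32.2°–145.7°] uniform, h=12: θ=141.2° here. β=109, B=113.5. 12·109/113.5 = 11.5242 → s = 40.5242

40.5242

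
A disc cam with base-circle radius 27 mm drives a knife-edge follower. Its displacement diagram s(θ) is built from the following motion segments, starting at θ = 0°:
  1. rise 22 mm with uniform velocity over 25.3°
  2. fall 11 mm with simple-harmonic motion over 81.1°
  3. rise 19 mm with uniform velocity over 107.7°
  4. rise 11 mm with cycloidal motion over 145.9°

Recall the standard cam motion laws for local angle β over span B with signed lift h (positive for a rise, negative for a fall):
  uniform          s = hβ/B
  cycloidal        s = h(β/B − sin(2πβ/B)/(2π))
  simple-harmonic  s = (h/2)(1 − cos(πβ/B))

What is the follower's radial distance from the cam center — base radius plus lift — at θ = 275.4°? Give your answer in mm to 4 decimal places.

seg 1 [0°–25.3°] uniform, h=22: full span → s += 22 → s = 22.0000
seg 2 [25.3°–106.4°] simple-harmonic, h=-11: full span → s += -11 → s = 11.0000
seg 3 [106.4°–214.1°] uniform, h=19: full span → s += 19 → s = 30.0000
seg 4 [214.1°–360°] cycloidal, h=11: θ=275.4° here. β=61.3, B=145.9. 11·(0.4202 − sin(2π·0.4202)/(2π)) = 3.7797 → s = 33.7797
radial distance = base radius + s = 27 + 33.7797 = 60.7797

60.7797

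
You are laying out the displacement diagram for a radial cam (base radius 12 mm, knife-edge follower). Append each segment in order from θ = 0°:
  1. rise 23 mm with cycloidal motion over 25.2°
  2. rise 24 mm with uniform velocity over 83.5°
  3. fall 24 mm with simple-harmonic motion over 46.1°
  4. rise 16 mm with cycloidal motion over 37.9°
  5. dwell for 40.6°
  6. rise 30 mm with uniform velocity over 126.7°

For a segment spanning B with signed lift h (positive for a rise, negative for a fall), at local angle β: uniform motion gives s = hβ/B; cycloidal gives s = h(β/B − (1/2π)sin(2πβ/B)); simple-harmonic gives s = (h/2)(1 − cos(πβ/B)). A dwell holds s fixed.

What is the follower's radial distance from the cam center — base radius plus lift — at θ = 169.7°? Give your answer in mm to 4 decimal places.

seg 1 [0°–25.2°] cycloidal, h=23: full span → s += 23 → s = 23.0000
seg 2 [25.2°–108.7°] uniform, h=24: full span → s += 24 → s = 47.0000
seg 3 [108.7°–154.8°] simple-harmonic, h=-24: full span → s += -24 → s = 23.0000
seg 4 [154.8°–192.7°] cycloidal, h=16: θ=169.7° here. β=14.9, B=37.9. 16·(0.3931 − sin(2π·0.3931)/(2π)) = 4.7061 → s = 27.7061
radial distance = base radius + s = 12 + 27.7061 = 39.7061

39.7061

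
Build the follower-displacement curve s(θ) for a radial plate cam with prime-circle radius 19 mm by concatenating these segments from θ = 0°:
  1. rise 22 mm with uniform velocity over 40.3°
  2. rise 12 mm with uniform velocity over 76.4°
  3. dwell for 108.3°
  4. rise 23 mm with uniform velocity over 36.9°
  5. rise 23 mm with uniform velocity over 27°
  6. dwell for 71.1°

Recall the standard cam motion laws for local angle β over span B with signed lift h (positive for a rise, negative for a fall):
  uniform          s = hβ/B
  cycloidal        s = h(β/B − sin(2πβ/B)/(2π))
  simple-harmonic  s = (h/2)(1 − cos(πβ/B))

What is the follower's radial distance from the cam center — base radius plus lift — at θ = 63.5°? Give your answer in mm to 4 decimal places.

seg 1 [0°–40.3°] uniform, h=22: full span → s += 22 → s = 22.0000
seg 2 [40.3°–116.7°] uniform, h=12: θ=63.5° here. β=23.2, B=76.4. 12·23.2/76.4 = 3.6440 → s = 25.6440
radial distance = base radius + s = 19 + 25.6440 = 44.6440

44.6440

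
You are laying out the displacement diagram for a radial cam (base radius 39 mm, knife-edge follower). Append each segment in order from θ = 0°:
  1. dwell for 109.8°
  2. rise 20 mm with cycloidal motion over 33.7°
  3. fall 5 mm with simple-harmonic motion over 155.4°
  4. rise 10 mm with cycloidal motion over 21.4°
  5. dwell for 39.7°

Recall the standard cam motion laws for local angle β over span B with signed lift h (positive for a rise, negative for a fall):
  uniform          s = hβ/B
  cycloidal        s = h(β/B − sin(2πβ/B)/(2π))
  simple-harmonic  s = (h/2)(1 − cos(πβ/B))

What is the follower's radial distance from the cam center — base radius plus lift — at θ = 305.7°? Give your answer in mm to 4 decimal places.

seg 1 [0°–109.8°] dwell: s stays 0.0000
seg 2 [109.8°–143.5°] cycloidal, h=20: full span → s += 20 → s = 20.0000
seg 3 [143.5°–298.9°] simple-harmonic, h=-5: full span → s += -5 → s = 15.0000
seg 4 [298.9°–320.3°] cycloidal, h=10: θ=305.7° here. β=6.8, B=21.4. 10·(0.3178 − sin(2π·0.3178)/(2π)) = 1.7281 → s = 16.7281
radial distance = base radius + s = 39 + 16.7281 = 55.7281

55.7281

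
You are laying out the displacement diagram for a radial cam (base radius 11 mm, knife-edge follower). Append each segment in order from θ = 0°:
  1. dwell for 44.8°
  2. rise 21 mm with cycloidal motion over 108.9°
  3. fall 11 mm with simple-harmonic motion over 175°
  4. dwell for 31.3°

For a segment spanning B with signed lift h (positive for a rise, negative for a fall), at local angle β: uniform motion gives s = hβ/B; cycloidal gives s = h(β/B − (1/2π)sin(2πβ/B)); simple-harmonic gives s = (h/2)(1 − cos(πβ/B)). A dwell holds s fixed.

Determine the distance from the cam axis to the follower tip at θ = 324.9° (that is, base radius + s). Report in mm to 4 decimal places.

seg 1 [0°–44.8°] dwell: s stays 0.0000
seg 2 [44.8°–153.7°] cycloidal, h=21: full span → s += 21 → s = 21.0000
seg 3 [153.7°–328.7°] simple-harmonic, h=-11: θ=324.9° here. β=171.2, B=175. -11/2·(1 − cos(π·0.9783)) = -10.9872 → s = 10.0128
radial distance = base radius + s = 11 + 10.0128 = 21.0128

21.0128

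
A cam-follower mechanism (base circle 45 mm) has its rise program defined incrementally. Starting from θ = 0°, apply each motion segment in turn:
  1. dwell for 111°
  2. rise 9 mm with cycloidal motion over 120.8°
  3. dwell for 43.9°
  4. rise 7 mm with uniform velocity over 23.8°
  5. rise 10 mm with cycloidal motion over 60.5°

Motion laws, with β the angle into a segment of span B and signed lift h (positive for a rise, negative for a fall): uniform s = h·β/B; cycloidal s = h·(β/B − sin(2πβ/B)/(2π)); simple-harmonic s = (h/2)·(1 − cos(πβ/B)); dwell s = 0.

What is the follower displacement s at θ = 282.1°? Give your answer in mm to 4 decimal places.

seg 1 [0°–111°] dwell: s stays 0.0000
seg 2 [111°–231.8°] cycloidal, h=9: full span → s += 9 → s = 9.0000
seg 3 [231.8°–275.7°] dwell: s stays 9.0000
seg 4 [275.7°–299.5°] uniform, h=7: θ=282.1° here. β=6.4, B=23.8. 7·6.4/23.8 = 1.8824 → s = 10.8824

10.8824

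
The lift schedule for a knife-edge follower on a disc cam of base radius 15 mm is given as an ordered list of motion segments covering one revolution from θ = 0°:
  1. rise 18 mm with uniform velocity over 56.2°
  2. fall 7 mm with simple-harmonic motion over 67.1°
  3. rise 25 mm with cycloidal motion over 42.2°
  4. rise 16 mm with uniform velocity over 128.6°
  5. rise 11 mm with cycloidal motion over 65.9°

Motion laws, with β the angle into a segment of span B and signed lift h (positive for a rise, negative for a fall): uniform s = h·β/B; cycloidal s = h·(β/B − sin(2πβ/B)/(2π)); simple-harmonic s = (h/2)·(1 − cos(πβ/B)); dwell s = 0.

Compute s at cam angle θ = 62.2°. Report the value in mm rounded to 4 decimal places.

seg 1 [0°–56.2°] uniform, h=18: full span → s += 18 → s = 18.0000
seg 2 [56.2°–123.3°] simple-harmonic, h=-7: θ=62.2° here. β=6, B=67.1. -7/2·(1 − cos(π·0.0894)) = -0.1372 → s = 17.8628

17.8628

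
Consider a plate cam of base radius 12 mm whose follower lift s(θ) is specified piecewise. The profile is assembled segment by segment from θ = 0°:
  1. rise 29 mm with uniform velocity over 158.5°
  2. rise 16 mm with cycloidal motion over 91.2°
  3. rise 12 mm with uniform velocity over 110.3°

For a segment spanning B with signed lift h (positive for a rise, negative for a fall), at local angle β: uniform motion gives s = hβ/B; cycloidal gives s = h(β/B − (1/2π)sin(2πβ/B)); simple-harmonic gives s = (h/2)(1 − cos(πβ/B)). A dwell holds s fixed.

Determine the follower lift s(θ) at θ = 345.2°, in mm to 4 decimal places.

seg 1 [0°–158.5°] uniform, h=29: full span → s += 29 → s = 29.0000
seg 2 [158.5°–249.7°] cycloidal, h=16: full span → s += 16 → s = 45.0000
seg 3 [249.7°–360°] uniform, h=12: θ=345.2° here. β=95.5, B=110.3. 12·95.5/110.3 = 10.3898 → s = 55.3898

55.3898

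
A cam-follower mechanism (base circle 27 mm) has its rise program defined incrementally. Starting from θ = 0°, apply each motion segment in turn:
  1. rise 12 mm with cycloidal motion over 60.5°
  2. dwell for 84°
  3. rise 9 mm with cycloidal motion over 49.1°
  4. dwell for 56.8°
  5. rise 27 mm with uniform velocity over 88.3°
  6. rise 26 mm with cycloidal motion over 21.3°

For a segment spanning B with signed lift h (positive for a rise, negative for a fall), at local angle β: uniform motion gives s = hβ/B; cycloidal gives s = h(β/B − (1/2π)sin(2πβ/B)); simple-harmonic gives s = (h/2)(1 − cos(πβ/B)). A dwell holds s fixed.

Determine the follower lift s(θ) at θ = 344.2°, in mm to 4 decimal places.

seg 1 [0°–60.5°] cycloidal, h=12: full span → s += 12 → s = 12.0000
seg 2 [60.5°–144.5°] dwell: s stays 12.0000
seg 3 [144.5°–193.6°] cycloidal, h=9: full span → s += 9 → s = 21.0000
seg 4 [193.6°–250.4°] dwell: s stays 21.0000
seg 5 [250.4°–338.7°] uniform, h=27: full span → s += 27 → s = 48.0000
seg 6 [338.7°–360°] cycloidal, h=26: θ=344.2° here. β=5.5, B=21.3. 26·(0.2582 − sin(2π·0.2582)/(2π)) = 2.5811 → s = 50.5811

50.5811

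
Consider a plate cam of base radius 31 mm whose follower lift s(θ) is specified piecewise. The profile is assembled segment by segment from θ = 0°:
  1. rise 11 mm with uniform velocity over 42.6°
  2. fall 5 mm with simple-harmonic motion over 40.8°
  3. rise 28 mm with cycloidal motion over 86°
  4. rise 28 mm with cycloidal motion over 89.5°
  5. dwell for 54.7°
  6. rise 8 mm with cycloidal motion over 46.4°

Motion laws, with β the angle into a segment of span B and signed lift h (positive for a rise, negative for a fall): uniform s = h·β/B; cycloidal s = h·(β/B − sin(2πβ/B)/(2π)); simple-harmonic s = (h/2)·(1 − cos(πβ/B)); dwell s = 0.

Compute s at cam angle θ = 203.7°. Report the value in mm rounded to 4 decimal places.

seg 1 [0°–42.6°] uniform, h=11: full span → s += 11 → s = 11.0000
seg 2 [42.6°–83.4°] simple-harmonic, h=-5: full span → s += -5 → s = 6.0000
seg 3 [83.4°–169.4°] cycloidal, h=28: full span → s += 28 → s = 34.0000
seg 4 [169.4°–258.9°] cycloidal, h=28: θ=203.7° here. β=34.3, B=89.5. 28·(0.3832 − sin(2π·0.3832)/(2π)) = 7.7469 → s = 41.7469

41.7469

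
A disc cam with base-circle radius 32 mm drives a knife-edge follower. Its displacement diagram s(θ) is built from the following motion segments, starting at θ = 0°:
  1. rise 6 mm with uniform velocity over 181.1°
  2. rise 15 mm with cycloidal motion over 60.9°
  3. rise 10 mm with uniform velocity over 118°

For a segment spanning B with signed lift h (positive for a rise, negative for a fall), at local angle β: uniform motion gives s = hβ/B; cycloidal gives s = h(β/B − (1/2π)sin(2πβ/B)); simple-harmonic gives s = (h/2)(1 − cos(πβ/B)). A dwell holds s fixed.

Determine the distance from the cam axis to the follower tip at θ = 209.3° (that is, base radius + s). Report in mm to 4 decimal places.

seg 1 [0°–181.1°] uniform, h=6: full span → s += 6 → s = 6.0000
seg 2 [181.1°–242°] cycloidal, h=15: θ=209.3° here. β=28.2, B=60.9. 15·(0.4631 − sin(2π·0.4631)/(2π)) = 6.3966 → s = 12.3966
radial distance = base radius + s = 32 + 12.3966 = 44.3966

44.3966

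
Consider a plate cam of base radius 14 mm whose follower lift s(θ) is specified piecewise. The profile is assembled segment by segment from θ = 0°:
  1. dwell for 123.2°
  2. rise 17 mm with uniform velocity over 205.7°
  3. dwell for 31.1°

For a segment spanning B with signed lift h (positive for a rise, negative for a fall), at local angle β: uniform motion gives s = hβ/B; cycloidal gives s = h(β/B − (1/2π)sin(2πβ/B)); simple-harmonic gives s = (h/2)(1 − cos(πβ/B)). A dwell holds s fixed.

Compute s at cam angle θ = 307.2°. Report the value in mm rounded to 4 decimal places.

seg 1 [0°–123.2°] dwell: s stays 0.0000
seg 2 [123.2°–328.9°] uniform, h=17: θ=307.2° here. β=184, B=205.7. 17·184/205.7 = 15.2066 → s = 15.2066

15.2066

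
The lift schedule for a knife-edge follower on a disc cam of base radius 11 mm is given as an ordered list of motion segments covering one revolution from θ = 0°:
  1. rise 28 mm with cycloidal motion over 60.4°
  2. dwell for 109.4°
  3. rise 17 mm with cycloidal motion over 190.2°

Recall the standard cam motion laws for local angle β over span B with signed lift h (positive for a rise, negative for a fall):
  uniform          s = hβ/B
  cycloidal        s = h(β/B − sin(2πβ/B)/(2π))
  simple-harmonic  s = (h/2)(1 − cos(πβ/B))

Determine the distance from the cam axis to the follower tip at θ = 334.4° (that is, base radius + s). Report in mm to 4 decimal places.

seg 1 [0°–60.4°] cycloidal, h=28: full span → s += 28 → s = 28.0000
seg 2 [60.4°–169.8°] dwell: s stays 28.0000
seg 3 [169.8°–360°] cycloidal, h=17: θ=334.4° here. β=164.6, B=190.2. 17·(0.8654 − sin(2π·0.8654)/(2π)) = 16.7369 → s = 44.7369
radial distance = base radius + s = 11 + 44.7369 = 55.7369

55.7369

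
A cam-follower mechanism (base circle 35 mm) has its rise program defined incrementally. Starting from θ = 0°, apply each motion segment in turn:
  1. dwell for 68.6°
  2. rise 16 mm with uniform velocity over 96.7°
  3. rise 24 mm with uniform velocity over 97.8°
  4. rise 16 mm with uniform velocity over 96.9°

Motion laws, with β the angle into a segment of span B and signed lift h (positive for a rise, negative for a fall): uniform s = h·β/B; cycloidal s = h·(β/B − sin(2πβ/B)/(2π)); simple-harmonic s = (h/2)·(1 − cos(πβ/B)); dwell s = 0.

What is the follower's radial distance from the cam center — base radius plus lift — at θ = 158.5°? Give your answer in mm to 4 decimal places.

seg 1 [0°–68.6°] dwell: s stays 0.0000
seg 2 [68.6°–165.3°] uniform, h=16: θ=158.5° here. β=89.9, B=96.7. 16·89.9/96.7 = 14.8749 → s = 14.8749
radial distance = base radius + s = 35 + 14.8749 = 49.8749

49.8749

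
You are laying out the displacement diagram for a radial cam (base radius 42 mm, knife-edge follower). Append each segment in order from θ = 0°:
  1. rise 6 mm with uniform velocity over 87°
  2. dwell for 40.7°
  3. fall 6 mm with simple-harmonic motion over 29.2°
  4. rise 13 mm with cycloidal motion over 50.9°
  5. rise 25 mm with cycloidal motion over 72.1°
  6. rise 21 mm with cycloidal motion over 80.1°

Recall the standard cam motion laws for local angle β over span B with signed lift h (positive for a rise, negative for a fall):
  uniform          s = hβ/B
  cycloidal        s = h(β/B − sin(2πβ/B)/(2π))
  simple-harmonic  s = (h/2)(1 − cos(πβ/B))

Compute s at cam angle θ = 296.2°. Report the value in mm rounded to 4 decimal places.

seg 1 [0°–87°] uniform, h=6: full span → s += 6 → s = 6.0000
seg 2 [87°–127.7°] dwell: s stays 6.0000
seg 3 [127.7°–156.9°] simple-harmonic, h=-6: full span → s += -6 → s = 0.0000
seg 4 [156.9°–207.8°] cycloidal, h=13: full span → s += 13 → s = 13.0000
seg 5 [207.8°–279.9°] cycloidal, h=25: full span → s += 25 → s = 38.0000
seg 6 [279.9°–360°] cycloidal, h=21: θ=296.2° here. β=16.3, B=80.1. 21·(0.2035 − sin(2π·0.2035)/(2π)) = 1.0728 → s = 39.0728

39.0728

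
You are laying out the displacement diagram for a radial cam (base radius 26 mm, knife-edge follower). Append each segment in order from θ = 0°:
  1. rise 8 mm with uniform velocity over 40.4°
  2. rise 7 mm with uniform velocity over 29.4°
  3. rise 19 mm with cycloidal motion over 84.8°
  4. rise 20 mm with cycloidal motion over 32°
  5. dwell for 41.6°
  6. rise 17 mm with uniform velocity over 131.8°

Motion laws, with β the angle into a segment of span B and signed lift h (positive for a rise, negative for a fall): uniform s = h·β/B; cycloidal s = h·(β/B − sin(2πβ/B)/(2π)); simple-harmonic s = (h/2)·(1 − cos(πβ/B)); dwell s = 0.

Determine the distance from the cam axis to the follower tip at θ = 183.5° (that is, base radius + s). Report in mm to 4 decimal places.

seg 1 [0°–40.4°] uniform, h=8: full span → s += 8 → s = 8.0000
seg 2 [40.4°–69.8°] uniform, h=7: full span → s += 7 → s = 15.0000
seg 3 [69.8°–154.6°] cycloidal, h=19: full span → s += 19 → s = 34.0000
seg 4 [154.6°–186.6°] cycloidal, h=20: θ=183.5° here. β=28.9, B=32. 20·(0.9031 − sin(2π·0.9031)/(2π)) = 19.8826 → s = 53.8826
radial distance = base radius + s = 26 + 53.8826 = 79.8826

79.8826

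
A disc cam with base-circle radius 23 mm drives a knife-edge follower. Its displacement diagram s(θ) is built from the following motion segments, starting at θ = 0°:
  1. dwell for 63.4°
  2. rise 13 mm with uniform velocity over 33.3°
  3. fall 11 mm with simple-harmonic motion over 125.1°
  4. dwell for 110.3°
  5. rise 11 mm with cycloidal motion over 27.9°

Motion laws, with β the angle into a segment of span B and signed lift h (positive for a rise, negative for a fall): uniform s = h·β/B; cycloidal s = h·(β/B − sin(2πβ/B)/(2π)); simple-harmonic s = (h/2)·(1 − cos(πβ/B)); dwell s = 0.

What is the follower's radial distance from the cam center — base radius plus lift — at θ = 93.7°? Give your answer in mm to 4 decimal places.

seg 1 [0°–63.4°] dwell: s stays 0.0000
seg 2 [63.4°–96.7°] uniform, h=13: θ=93.7° here. β=30.3, B=33.3. 13·30.3/33.3 = 11.8288 → s = 11.8288
radial distance = base radius + s = 23 + 11.8288 = 34.8288

34.8288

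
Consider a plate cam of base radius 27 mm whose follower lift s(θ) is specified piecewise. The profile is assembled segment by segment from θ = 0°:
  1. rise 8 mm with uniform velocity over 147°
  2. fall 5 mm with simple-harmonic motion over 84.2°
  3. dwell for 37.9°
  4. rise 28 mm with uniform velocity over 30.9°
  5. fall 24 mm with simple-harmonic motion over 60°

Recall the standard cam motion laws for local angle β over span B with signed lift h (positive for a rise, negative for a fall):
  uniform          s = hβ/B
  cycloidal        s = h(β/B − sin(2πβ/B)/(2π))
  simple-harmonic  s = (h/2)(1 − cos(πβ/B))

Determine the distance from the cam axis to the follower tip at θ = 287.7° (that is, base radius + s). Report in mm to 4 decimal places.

seg 1 [0°–147°] uniform, h=8: full span → s += 8 → s = 8.0000
seg 2 [147°–231.2°] simple-harmonic, h=-5: full span → s += -5 → s = 3.0000
seg 3 [231.2°–269.1°] dwell: s stays 3.0000
seg 4 [269.1°–300°] uniform, h=28: θ=287.7° here. β=18.6, B=30.9. 28·18.6/30.9 = 16.8544 → s = 19.8544
radial distance = base radius + s = 27 + 19.8544 = 46.8544

46.8544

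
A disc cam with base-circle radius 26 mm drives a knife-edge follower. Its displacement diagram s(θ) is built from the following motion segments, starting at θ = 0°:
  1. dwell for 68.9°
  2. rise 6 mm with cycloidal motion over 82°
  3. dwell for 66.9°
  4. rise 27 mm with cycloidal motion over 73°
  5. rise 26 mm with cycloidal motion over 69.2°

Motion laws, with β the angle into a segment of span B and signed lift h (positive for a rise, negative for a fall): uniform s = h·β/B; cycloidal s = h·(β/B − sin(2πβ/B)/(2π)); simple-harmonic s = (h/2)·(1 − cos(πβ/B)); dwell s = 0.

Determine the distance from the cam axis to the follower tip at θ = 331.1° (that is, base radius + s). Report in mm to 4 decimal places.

seg 1 [0°–68.9°] dwell: s stays 0.0000
seg 2 [68.9°–150.9°] cycloidal, h=6: full span → s += 6 → s = 6.0000
seg 3 [150.9°–217.8°] dwell: s stays 6.0000
seg 4 [217.8°–290.8°] cycloidal, h=27: full span → s += 27 → s = 33.0000
seg 5 [290.8°–360°] cycloidal, h=26: θ=331.1° here. β=40.3, B=69.2. 26·(0.5824 − sin(2π·0.5824)/(2π)) = 17.1889 → s = 50.1889
radial distance = base radius + s = 26 + 50.1889 = 76.1889

76.1889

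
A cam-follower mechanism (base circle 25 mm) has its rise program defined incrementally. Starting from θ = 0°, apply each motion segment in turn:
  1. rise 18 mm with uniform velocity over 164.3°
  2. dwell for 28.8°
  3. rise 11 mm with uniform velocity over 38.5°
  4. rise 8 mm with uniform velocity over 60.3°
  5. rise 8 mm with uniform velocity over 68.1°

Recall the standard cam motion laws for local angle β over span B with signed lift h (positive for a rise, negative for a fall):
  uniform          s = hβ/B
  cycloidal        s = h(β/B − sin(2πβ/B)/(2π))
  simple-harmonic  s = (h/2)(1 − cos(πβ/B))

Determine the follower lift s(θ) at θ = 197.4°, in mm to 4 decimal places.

seg 1 [0°–164.3°] uniform, h=18: full span → s += 18 → s = 18.0000
seg 2 [164.3°–193.1°] dwell: s stays 18.0000
seg 3 [193.1°–231.6°] uniform, h=11: θ=197.4° here. β=4.3, B=38.5. 11·4.3/38.5 = 1.2286 → s = 19.2286

19.2286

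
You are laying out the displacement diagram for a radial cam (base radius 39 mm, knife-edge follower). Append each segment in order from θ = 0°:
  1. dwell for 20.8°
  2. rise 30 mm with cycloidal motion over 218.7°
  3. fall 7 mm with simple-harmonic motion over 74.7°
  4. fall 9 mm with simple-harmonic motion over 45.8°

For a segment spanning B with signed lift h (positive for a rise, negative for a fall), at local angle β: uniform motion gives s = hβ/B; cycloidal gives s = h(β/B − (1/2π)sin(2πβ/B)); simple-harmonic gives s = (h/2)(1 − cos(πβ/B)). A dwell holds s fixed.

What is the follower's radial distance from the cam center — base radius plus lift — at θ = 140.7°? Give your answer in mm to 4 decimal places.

seg 1 [0°–20.8°] dwell: s stays 0.0000
seg 2 [20.8°–239.5°] cycloidal, h=30: θ=140.7° here. β=119.9, B=218.7. 30·(0.5482 − sin(2π·0.5482)/(2π)) = 17.8723 → s = 17.8723
radial distance = base radius + s = 39 + 17.8723 = 56.8723

56.8723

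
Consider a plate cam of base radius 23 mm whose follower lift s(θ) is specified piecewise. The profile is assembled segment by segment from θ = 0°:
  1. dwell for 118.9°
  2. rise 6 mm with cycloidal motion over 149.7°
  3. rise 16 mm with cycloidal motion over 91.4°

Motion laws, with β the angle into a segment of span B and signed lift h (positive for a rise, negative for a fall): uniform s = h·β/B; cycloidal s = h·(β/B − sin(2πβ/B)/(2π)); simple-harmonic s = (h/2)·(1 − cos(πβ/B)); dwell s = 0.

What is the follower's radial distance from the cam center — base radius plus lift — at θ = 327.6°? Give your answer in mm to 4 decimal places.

seg 1 [0°–118.9°] dwell: s stays 0.0000
seg 2 [118.9°–268.6°] cycloidal, h=6: full span → s += 6 → s = 6.0000
seg 3 [268.6°–360°] cycloidal, h=16: θ=327.6° here. β=59, B=91.4. 16·(0.6455 − sin(2π·0.6455)/(2π)) = 12.3454 → s = 18.3454
radial distance = base radius + s = 23 + 18.3454 = 41.3454

41.3454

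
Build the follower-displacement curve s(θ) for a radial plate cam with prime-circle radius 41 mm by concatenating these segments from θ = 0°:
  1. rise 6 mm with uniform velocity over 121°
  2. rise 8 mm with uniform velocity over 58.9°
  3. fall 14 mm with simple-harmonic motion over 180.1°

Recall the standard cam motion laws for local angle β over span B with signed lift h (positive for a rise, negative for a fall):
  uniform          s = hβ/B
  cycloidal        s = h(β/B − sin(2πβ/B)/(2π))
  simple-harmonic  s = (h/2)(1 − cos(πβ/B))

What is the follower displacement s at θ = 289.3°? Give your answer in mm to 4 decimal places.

seg 1 [0°–121°] uniform, h=6: full span → s += 6 → s = 6.0000
seg 2 [121°–179.9°] uniform, h=8: full span → s += 8 → s = 14.0000
seg 3 [179.9°–360°] simple-harmonic, h=-14: θ=289.3° here. β=109.4, B=180.1. -14/2·(1 − cos(π·0.6074)) = -9.3181 → s = 4.6819

4.6819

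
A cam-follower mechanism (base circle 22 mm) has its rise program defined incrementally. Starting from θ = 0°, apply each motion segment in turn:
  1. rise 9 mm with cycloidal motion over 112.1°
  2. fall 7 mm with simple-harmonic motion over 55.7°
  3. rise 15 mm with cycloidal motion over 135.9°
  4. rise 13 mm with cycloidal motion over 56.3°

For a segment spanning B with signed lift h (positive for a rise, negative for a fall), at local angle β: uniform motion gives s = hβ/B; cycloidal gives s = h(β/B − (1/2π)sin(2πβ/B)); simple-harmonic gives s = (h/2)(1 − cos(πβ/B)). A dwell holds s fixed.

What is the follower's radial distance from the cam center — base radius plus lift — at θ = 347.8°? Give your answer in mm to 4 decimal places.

seg 1 [0°–112.1°] cycloidal, h=9: full span → s += 9 → s = 9.0000
seg 2 [112.1°–167.8°] simple-harmonic, h=-7: full span → s += -7 → s = 2.0000
seg 3 [167.8°–303.7°] cycloidal, h=15: full span → s += 15 → s = 17.0000
seg 4 [303.7°–360°] cycloidal, h=13: θ=347.8° here. β=44.1, B=56.3. 13·(0.7833 − sin(2π·0.7833)/(2π)) = 12.2068 → s = 29.2068
radial distance = base radius + s = 22 + 29.2068 = 51.2068

51.2068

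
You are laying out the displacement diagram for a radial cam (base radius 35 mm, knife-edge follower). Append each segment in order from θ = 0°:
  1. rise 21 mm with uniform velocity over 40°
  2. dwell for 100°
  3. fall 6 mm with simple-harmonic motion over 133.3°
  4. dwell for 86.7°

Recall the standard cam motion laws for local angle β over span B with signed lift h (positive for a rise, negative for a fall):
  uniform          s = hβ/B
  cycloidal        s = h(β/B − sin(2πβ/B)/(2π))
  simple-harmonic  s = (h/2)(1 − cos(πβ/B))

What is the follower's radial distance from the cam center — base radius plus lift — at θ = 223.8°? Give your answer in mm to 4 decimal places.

seg 1 [0°–40°] uniform, h=21: full span → s += 21 → s = 21.0000
seg 2 [40°–140°] dwell: s stays 21.0000
seg 3 [140°–273.3°] simple-harmonic, h=-6: θ=223.8° here. β=83.8, B=133.3. -6/2·(1 − cos(π·0.6287)) = -4.1798 → s = 16.8202
radial distance = base radius + s = 35 + 16.8202 = 51.8202

51.8202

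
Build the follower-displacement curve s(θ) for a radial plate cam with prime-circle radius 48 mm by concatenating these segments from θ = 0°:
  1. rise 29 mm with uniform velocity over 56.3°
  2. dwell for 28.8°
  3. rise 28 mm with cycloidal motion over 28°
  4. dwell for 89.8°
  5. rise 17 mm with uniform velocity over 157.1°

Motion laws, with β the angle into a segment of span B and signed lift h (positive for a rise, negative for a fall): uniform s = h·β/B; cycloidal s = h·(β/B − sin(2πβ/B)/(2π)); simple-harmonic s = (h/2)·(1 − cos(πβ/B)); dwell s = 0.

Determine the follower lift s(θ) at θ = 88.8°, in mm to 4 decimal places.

seg 1 [0°–56.3°] uniform, h=29: full span → s += 29 → s = 29.0000
seg 2 [56.3°–85.1°] dwell: s stays 29.0000
seg 3 [85.1°–113.1°] cycloidal, h=28: θ=88.8° here. β=3.7, B=28. 28·(0.1321 − sin(2π·0.1321)/(2π)) = 0.4107 → s = 29.4107

29.4107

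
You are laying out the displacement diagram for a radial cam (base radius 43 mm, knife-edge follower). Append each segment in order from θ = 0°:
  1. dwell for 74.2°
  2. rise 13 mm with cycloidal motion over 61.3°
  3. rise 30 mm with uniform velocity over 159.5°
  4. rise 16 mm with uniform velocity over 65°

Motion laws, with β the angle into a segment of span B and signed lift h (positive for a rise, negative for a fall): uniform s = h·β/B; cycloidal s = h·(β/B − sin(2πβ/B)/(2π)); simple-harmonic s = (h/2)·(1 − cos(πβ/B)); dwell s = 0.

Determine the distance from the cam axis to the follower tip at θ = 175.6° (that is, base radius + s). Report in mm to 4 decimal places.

seg 1 [0°–74.2°] dwell: s stays 0.0000
seg 2 [74.2°–135.5°] cycloidal, h=13: full span → s += 13 → s = 13.0000
seg 3 [135.5°–295°] uniform, h=30: θ=175.6° here. β=40.1, B=159.5. 30·40.1/159.5 = 7.5423 → s = 20.5423
radial distance = base radius + s = 43 + 20.5423 = 63.5423

63.5423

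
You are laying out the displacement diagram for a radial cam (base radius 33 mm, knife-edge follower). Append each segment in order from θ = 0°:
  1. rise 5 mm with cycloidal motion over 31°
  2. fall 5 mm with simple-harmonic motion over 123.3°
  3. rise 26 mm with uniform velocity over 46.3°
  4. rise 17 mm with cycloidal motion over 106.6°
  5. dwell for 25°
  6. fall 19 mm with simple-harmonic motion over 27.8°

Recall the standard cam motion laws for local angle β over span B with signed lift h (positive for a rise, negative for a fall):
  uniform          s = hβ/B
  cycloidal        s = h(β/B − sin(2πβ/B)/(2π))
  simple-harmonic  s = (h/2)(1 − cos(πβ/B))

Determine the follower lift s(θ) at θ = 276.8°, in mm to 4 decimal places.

seg 1 [0°–31°] cycloidal, h=5: full span → s += 5 → s = 5.0000
seg 2 [31°–154.3°] simple-harmonic, h=-5: full span → s += -5 → s = 0.0000
seg 3 [154.3°–200.6°] uniform, h=26: full span → s += 26 → s = 26.0000
seg 4 [200.6°–307.2°] cycloidal, h=17: θ=276.8° here. β=76.2, B=106.6. 17·(0.7148 − sin(2π·0.7148)/(2π)) = 14.7918 → s = 40.7918

40.7918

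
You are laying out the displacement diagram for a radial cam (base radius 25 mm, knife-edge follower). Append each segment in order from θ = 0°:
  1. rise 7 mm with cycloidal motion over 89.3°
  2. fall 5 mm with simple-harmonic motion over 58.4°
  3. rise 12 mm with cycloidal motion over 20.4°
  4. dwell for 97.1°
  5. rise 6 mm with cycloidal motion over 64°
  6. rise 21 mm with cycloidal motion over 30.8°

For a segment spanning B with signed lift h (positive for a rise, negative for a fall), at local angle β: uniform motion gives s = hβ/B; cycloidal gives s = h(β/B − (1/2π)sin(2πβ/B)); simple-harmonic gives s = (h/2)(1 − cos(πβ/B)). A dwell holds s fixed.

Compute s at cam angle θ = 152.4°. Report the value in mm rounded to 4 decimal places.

seg 1 [0°–89.3°] cycloidal, h=7: full span → s += 7 → s = 7.0000
seg 2 [89.3°–147.7°] simple-harmonic, h=-5: full span → s += -5 → s = 2.0000
seg 3 [147.7°–168.1°] cycloidal, h=12: θ=152.4° here. β=4.7, B=20.4. 12·(0.2304 − sin(2π·0.2304)/(2π)) = 0.8693 → s = 2.8693

2.8693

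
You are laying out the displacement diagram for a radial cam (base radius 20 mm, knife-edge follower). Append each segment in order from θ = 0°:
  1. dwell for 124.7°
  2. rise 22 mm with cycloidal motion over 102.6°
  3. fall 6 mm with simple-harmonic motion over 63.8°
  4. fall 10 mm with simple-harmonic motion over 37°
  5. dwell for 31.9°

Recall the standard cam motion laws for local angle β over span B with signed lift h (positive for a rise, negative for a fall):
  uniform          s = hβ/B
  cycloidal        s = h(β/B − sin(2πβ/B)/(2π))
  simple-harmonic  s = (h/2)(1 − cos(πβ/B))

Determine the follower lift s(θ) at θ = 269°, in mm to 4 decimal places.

seg 1 [0°–124.7°] dwell: s stays 0.0000
seg 2 [124.7°–227.3°] cycloidal, h=22: full span → s += 22 → s = 22.0000
seg 3 [227.3°–291.1°] simple-harmonic, h=-6: θ=269° here. β=41.7, B=63.8. -6/2·(1 − cos(π·0.6536)) = -4.3922 → s = 17.6078

17.6078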